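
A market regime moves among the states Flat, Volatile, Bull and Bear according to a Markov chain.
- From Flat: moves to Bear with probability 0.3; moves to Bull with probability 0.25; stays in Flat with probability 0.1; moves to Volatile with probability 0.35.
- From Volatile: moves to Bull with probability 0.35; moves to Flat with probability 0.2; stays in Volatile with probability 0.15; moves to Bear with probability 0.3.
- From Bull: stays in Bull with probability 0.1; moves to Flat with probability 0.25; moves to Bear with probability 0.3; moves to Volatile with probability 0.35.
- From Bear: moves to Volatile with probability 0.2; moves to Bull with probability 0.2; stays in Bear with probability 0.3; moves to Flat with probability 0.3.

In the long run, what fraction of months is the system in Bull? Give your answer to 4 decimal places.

Let the stationary distribution be π with π = πP and π_1 + π_2 + π_3 + π_4 = 1.
π_1 = 0.1·π_1 + 0.2·π_2 + 0.25·π_3 + 0.3·π_4
π_2 = 0.35·π_1 + 0.15·π_2 + 0.35·π_3 + 0.2·π_4
π_3 = 0.25·π_1 + 0.35·π_2 + 0.1·π_3 + 0.2·π_4
Solving with the normalization constraint gives π = (0.2194, 0.2542, 0.2264, 0.3000).
So the stationary probability of Bull is 0.2264.

0.2264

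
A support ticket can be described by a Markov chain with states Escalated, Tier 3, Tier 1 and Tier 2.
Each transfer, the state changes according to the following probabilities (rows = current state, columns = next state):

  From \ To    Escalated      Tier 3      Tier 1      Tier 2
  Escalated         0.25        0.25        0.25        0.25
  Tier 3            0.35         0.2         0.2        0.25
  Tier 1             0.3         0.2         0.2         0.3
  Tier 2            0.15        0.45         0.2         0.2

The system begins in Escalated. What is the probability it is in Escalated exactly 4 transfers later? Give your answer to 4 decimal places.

0.2634

Propagate the distribution vector 4 transfers from Escalated.
After 0 transfers: (1.0000, 0.0000, 0.0000, 0.0000)
After 1 transfer: (0.2500, 0.2500, 0.2500, 0.2500)
After 2 transfers: (0.2625, 0.2750, 0.2125, 0.2500)
After 3 transfers: (0.2631, 0.2756, 0.2131, 0.2481)
After 4 transfers: (0.2634, 0.2752, 0.2132, 0.2483)
P(in Escalated after 4 transfers) = 0.2634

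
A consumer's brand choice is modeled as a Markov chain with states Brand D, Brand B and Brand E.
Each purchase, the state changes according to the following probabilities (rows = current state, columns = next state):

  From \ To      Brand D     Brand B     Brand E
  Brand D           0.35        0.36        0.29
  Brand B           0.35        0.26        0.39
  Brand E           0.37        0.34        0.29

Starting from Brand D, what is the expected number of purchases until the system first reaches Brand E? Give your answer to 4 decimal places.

3.0986

Let t(s) be the expected number of purchases to first reach Brand E from state s, with t(Brand E) = 0. Conditioning on the first purchase:
t(Brand D) = 1 + 0.35·t(Brand D) + 0.36·t(Brand B)
t(Brand B) = 1 + 0.35·t(Brand D) + 0.26·t(Brand B)
Solving: t(Brand D) = 3.0986, t(Brand B) = 2.8169.
Expected purchases from Brand D to Brand E: 3.0986.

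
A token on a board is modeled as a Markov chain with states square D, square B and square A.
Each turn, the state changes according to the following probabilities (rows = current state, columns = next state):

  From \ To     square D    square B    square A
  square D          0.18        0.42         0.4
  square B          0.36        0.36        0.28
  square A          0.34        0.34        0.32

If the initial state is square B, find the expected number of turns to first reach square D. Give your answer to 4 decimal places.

Let t(s) be the expected number of turns to first reach square D from state s, with t(square D) = 0. Conditioning on the first turn:
t(square B) = 1 + 0.36·t(square B) + 0.28·t(square A)
t(square A) = 1 + 0.34·t(square B) + 0.32·t(square A)
Solving: t(square B) = 2.8235, t(square A) = 2.8824.
Expected turns from square B to square D: 2.8235.

2.8235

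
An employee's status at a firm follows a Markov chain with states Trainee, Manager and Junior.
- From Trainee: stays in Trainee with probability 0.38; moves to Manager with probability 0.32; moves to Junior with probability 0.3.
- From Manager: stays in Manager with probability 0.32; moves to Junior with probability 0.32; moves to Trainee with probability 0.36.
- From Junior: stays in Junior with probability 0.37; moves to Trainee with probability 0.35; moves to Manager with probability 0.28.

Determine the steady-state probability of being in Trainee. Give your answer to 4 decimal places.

0.3640

Let the stationary distribution be π with π = πP and π_1 + π_2 + π_3 = 1.
π_1 = 0.38·π_1 + 0.36·π_2 + 0.35·π_3
π_2 = 0.32·π_1 + 0.32·π_2 + 0.28·π_3
Solving with the normalization constraint gives π = (0.3640, 0.3068, 0.3292).
So the stationary probability of Trainee is 0.3640.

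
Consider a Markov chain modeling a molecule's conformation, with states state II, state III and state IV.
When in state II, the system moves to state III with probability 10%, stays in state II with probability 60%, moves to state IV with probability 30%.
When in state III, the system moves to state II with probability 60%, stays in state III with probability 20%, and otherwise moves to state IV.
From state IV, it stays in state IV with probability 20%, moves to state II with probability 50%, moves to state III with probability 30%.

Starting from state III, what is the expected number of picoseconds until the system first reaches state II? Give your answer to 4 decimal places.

Let t(s) be the expected number of picoseconds to first reach state II from state s, with t(state II) = 0. Conditioning on the first picosecond:
t(state III) = 1 + 0.2·t(state III) + 0.2·t(state IV)
t(state IV) = 1 + 0.3·t(state III) + 0.2·t(state IV)
Solving: t(state III) = 1.7241, t(state IV) = 1.8966.
Expected picoseconds from state III to state II: 1.7241.

1.7241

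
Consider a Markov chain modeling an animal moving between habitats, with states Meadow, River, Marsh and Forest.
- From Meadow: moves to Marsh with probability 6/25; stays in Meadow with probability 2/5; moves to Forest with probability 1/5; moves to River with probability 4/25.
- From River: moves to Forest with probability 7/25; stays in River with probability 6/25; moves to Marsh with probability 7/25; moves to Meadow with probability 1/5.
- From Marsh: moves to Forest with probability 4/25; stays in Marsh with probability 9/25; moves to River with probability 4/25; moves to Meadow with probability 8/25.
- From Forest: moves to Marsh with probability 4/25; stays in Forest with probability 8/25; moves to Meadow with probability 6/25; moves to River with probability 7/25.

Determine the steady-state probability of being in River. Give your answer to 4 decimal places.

0.2044

Let the stationary distribution be π with π = πP and π_1 + π_2 + π_3 + π_4 = 1.
π_1 = 0.4·π_1 + 0.2·π_2 + 0.32·π_3 + 0.24·π_4
π_2 = 0.16·π_1 + 0.24·π_2 + 0.16·π_3 + 0.28·π_4
π_3 = 0.24·π_1 + 0.28·π_2 + 0.36·π_3 + 0.16·π_4
Solving with the normalization constraint gives π = (0.3008, 0.2044, 0.2607, 0.2340).
So the stationary probability of River is 0.2044.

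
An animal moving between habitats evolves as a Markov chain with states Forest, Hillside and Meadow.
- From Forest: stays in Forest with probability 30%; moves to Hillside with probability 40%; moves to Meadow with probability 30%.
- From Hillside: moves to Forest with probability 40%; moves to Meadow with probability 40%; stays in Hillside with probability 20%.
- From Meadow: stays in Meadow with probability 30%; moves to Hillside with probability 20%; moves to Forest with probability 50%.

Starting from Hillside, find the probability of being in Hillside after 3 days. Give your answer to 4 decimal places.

Propagate the distribution vector 3 days from Hillside.
After 0 days: (0.0000, 1.0000, 0.0000)
After 1 day: (0.4000, 0.2000, 0.4000)
After 2 days: (0.4000, 0.2800, 0.3200)
After 3 days: (0.3920, 0.2800, 0.3280)
P(in Hillside after 3 days) = 0.2800

0.2800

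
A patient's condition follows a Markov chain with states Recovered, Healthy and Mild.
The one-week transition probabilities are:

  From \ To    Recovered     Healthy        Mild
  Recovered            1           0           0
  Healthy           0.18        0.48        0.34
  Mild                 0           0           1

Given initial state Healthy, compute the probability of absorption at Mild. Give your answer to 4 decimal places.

0.6538

Let h(s) be the probability of absorption at Mild starting from transient state s. Then h(Mild) = 1 and h(Recovered) = 0. By first-step analysis:
h(Healthy) = 0.18·0 + 0.48·h(Healthy) + 0.34·1
Solving: h(Healthy) = 0.6538.
Starting from Healthy, the probability is 0.6538.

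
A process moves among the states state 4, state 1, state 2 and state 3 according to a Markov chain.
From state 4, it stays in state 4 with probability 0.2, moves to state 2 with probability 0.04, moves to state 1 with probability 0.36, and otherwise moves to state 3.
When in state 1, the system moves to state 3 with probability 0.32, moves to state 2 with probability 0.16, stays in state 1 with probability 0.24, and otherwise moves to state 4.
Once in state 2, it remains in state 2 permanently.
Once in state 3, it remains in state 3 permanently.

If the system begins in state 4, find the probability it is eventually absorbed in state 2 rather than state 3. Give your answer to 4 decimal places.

Let h(s) be the probability of absorption at state 2 starting from transient state s. Then h(state 2) = 1 and h(state 3) = 0. By first-step analysis:
h(state 4) = 0.2·h(state 4) + 0.36·h(state 1) + 0.04·1 + 0.4·0
h(state 1) = 0.28·h(state 4) + 0.24·h(state 1) + 0.16·1 + 0.32·0
Solving: h(state 4) = 0.1735, h(state 1) = 0.2744.
Starting from state 4, the probability is 0.1735.

0.1735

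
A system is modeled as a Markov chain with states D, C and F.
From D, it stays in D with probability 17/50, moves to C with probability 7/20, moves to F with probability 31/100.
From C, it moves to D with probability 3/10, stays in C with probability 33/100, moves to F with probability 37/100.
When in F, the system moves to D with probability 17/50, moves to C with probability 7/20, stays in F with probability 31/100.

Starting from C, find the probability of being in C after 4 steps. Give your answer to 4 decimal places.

Propagate the distribution vector 4 steps from C.
After 0 steps: (0.0000, 1.0000, 0.0000)
After 1 step: (0.3000, 0.3300, 0.3700)
After 2 steps: (0.3268, 0.3434, 0.3298)
After 3 steps: (0.3263, 0.3431, 0.3306)
After 4 steps: (0.3263, 0.3431, 0.3306)
P(in C after 4 steps) = 0.3431

0.3431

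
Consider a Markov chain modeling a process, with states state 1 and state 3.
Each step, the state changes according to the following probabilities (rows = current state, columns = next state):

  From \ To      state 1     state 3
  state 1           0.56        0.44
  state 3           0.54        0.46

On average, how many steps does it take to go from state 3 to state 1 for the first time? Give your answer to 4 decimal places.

1.8519

Let t(s) be the expected number of steps to first reach state 1 from state s, with t(state 1) = 0. Conditioning on the first step:
t(state 3) = 1 + 0.46·t(state 3)
Solving: t(state 3) = 1.8519.
Expected steps from state 3 to state 1: 1.8519.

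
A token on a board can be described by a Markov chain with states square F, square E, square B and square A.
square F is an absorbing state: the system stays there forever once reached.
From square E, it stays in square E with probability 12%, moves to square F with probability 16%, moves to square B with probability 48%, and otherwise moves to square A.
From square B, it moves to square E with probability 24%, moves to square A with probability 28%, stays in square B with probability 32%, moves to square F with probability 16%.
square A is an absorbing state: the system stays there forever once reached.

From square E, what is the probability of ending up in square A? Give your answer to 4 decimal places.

Let h(s) be the probability of absorption at square A starting from transient state s. Then h(square A) = 1 and h(square F) = 0. By first-step analysis:
h(square E) = 0.16·0 + 0.12·h(square E) + 0.48·h(square B) + 0.24·1
h(square B) = 0.16·0 + 0.24·h(square E) + 0.32·h(square B) + 0.28·1
Solving: h(square E) = 0.6159, h(square B) = 0.6291.
Starting from square E, the probability is 0.6159.

0.6159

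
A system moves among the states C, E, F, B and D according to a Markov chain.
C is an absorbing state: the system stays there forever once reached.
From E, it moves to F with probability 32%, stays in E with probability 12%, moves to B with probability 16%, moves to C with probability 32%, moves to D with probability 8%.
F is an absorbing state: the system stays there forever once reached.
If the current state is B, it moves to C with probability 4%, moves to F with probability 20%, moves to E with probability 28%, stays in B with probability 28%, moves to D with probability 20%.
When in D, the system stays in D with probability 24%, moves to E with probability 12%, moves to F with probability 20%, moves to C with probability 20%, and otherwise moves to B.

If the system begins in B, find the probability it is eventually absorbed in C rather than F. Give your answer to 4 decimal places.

Let h(s) be the probability of absorption at C starting from transient state s. Then h(C) = 1 and h(F) = 0. By first-step analysis:
h(E) = 0.32·1 + 0.12·h(E) + 0.32·0 + 0.16·h(B) + 0.08·h(D)
h(B) = 0.04·1 + 0.28·h(E) + 0.2·0 + 0.28·h(B) + 0.2·h(D)
h(D) = 0.2·1 + 0.12·h(E) + 0.2·0 + 0.24·h(B) + 0.24·h(D)
Solving: h(E) = 0.4711, h(B) = 0.3645, h(D) = 0.4526.
Starting from B, the probability is 0.3645.

0.3645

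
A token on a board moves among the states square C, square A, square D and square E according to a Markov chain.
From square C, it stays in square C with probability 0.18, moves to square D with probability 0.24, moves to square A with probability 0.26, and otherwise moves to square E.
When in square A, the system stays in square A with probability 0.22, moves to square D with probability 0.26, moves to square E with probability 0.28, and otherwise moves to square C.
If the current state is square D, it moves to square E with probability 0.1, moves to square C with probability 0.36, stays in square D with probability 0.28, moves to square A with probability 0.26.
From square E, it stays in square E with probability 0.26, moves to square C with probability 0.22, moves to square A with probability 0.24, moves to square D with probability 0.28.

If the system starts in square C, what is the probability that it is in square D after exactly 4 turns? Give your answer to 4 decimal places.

Propagate the distribution vector 4 turns from square C.
After 0 turns: (1.0000, 0.0000, 0.0000, 0.0000)
After 1 turn: (0.1800, 0.2600, 0.2400, 0.3200)
After 2 turns: (0.2516, 0.2432, 0.2676, 0.2376)
After 3 turns: (0.2523, 0.2455, 0.2651, 0.2371)
After 4 turns: (0.2519, 0.2454, 0.2650, 0.2376)
P(in square D after 4 turns) = 0.2650

0.2650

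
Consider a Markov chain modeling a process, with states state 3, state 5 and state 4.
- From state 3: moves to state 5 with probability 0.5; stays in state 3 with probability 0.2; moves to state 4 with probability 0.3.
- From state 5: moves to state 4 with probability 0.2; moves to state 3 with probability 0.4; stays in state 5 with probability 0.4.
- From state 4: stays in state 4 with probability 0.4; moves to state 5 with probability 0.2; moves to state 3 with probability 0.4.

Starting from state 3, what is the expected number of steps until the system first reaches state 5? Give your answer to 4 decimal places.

Let t(s) be the expected number of steps to first reach state 5 from state s, with t(state 5) = 0. Conditioning on the first step:
t(state 3) = 1 + 0.2·t(state 3) + 0.3·t(state 4)
t(state 4) = 1 + 0.4·t(state 3) + 0.4·t(state 4)
Solving: t(state 3) = 2.5000, t(state 4) = 3.3333.
Expected steps from state 3 to state 5: 2.5000.

2.5000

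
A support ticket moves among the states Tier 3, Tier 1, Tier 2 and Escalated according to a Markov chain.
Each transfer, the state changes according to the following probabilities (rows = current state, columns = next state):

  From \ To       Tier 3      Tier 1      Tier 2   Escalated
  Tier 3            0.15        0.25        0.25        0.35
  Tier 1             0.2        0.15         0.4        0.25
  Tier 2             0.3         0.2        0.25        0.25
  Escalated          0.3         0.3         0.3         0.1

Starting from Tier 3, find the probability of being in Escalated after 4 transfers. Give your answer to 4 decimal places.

Propagate the distribution vector 4 transfers from Tier 3.
After 0 transfers: (1.0000, 0.0000, 0.0000, 0.0000)
After 1 transfer: (0.1500, 0.2500, 0.2500, 0.3500)
After 2 transfers: (0.2525, 0.2300, 0.3050, 0.2125)
After 3 transfers: (0.2391, 0.2224, 0.2951, 0.2434)
After 4 transfers: (0.2419, 0.2252, 0.2955, 0.2374)
P(in Escalated after 4 transfers) = 0.2374

0.2374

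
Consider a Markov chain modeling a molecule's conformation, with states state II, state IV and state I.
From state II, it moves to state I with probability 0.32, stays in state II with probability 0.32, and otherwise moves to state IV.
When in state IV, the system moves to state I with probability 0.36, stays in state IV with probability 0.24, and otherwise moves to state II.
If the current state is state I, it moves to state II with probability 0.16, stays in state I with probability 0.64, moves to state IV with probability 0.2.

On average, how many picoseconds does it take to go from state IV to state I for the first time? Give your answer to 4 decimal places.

Let t(s) be the expected number of picoseconds to first reach state I from state s, with t(state I) = 0. Conditioning on the first picosecond:
t(state II) = 1 + 0.32·t(state II) + 0.36·t(state IV)
t(state IV) = 1 + 0.4·t(state II) + 0.24·t(state IV)
Solving: t(state II) = 3.0043, t(state IV) = 2.8970.
Expected picoseconds from state IV to state I: 2.8970.

2.8970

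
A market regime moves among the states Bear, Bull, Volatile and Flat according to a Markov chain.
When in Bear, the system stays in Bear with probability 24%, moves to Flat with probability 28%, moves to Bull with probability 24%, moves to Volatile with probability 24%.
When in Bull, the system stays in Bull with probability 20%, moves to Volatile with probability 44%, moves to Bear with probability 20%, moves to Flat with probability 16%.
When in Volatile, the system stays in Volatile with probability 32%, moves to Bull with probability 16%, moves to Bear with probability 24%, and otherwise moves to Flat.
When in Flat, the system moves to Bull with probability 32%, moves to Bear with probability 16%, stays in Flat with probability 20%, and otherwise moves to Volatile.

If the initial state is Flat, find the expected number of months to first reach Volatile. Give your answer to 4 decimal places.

2.9600

Let t(s) be the expected number of months to first reach Volatile from state s, with t(Volatile) = 0. Conditioning on the first month:
t(Bear) = 1 + 0.24·t(Bear) + 0.24·t(Bull) + 0.28·t(Flat)
t(Bull) = 1 + 0.2·t(Bear) + 0.2·t(Bull) + 0.16·t(Flat)
t(Flat) = 1 + 0.16·t(Bear) + 0.32·t(Bull) + 0.2·t(Flat)
Solving: t(Bear) = 3.2441, t(Bull) = 2.6530, t(Flat) = 2.9600.
Expected months from Flat to Volatile: 2.9600.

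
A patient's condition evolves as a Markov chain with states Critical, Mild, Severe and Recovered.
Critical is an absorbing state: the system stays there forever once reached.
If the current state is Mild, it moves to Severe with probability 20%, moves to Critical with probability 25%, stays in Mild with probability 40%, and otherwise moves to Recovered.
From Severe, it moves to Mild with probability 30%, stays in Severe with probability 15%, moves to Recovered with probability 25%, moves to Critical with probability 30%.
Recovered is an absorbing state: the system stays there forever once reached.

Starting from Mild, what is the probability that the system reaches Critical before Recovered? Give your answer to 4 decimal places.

Let h(s) be the probability of absorption at Critical starting from transient state s. Then h(Critical) = 1 and h(Recovered) = 0. By first-step analysis:
h(Mild) = 0.25·1 + 0.4·h(Mild) + 0.2·h(Severe) + 0.15·0
h(Severe) = 0.3·1 + 0.3·h(Mild) + 0.15·h(Severe) + 0.25·0
Solving: h(Mild) = 0.6056, h(Severe) = 0.5667.
Starting from Mild, the probability is 0.6056.

0.6056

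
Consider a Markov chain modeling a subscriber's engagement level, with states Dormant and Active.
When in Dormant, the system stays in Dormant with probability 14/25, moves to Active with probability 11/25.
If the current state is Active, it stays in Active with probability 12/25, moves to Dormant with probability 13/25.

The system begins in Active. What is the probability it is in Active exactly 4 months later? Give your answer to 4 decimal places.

0.4583

Propagate the distribution vector 4 months from Active.
After 0 months: (0.0000, 1.0000)
After 1 month: (0.5200, 0.4800)
After 2 months: (0.5408, 0.4592)
After 3 months: (0.5416, 0.4584)
After 4 months: (0.5417, 0.4583)
P(in Active after 4 months) = 0.4583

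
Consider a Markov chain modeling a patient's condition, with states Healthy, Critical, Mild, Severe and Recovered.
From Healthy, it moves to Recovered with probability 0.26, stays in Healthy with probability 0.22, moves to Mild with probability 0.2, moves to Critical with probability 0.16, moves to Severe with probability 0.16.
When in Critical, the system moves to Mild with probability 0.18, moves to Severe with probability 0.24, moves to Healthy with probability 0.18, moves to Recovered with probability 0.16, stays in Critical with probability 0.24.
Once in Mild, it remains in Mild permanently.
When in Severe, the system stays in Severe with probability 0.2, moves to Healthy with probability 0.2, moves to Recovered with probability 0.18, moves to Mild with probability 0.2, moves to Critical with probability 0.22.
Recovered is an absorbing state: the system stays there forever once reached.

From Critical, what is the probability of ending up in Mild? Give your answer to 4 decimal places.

Let h(s) be the probability of absorption at Mild starting from transient state s. Then h(Mild) = 1 and h(Recovered) = 0. By first-step analysis:
h(Healthy) = 0.22·h(Healthy) + 0.16·h(Critical) + 0.2·1 + 0.16·h(Severe) + 0.26·0
h(Critical) = 0.18·h(Healthy) + 0.24·h(Critical) + 0.18·1 + 0.24·h(Severe) + 0.16·0
h(Severe) = 0.2·h(Healthy) + 0.22·h(Critical) + 0.2·1 + 0.2·h(Severe) + 0.18·0
Solving: h(Healthy) = 0.4639, h(Critical) = 0.5062, h(Severe) = 0.5052.
Starting from Critical, the probability is 0.5062.

0.5062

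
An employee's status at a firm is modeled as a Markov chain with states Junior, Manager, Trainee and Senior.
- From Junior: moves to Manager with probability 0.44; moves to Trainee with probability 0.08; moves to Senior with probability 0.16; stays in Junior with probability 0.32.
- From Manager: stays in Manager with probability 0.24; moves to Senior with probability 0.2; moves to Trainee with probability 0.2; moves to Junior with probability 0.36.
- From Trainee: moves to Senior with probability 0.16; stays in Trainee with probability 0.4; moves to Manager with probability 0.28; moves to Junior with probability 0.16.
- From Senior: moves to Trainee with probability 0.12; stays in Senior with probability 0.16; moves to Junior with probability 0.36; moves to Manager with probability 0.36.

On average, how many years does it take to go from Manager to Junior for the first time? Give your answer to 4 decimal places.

3.1881

Let t(s) be the expected number of years to first reach Junior from state s, with t(Junior) = 0. Conditioning on the first year:
t(Manager) = 1 + 0.24·t(Manager) + 0.2·t(Trainee) + 0.2·t(Senior)
t(Trainee) = 1 + 0.28·t(Manager) + 0.4·t(Trainee) + 0.16·t(Senior)
t(Senior) = 1 + 0.36·t(Manager) + 0.12·t(Trainee) + 0.16·t(Senior)
Solving: t(Manager) = 3.1881, t(Trainee) = 3.9882, t(Senior) = 3.1265.
Expected years from Manager to Junior: 3.1881.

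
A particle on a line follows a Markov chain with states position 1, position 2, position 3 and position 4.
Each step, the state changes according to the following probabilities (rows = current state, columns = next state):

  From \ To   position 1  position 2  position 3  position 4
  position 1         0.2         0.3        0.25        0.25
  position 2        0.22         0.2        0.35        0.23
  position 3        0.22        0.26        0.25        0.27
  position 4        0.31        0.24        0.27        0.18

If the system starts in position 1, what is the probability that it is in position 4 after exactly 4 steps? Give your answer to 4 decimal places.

Propagate the distribution vector 4 steps from position 1.
After 0 steps: (1.0000, 0.0000, 0.0000, 0.0000)
After 1 step: (0.2000, 0.3000, 0.2500, 0.2500)
After 2 steps: (0.2385, 0.2450, 0.2850, 0.2315)
After 3 steps: (0.2361, 0.2502, 0.2791, 0.2346)
After 4 steps: (0.2364, 0.2497, 0.2797, 0.2342)
P(in position 4 after 4 steps) = 0.2342

0.2342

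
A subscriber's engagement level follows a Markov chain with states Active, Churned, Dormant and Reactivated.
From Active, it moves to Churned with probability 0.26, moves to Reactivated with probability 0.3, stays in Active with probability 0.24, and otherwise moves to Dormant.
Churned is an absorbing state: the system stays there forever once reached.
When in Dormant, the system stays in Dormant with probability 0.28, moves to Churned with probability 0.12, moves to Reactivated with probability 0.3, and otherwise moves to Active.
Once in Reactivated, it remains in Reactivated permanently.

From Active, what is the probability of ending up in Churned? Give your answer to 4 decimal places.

Let h(s) be the probability of absorption at Churned starting from transient state s. Then h(Churned) = 1 and h(Reactivated) = 0. By first-step analysis:
h(Active) = 0.24·h(Active) + 0.26·1 + 0.2·h(Dormant) + 0.3·0
h(Dormant) = 0.3·h(Active) + 0.12·1 + 0.28·h(Dormant) + 0.3·0
Solving: h(Active) = 0.4335, h(Dormant) = 0.3473.
Starting from Active, the probability is 0.4335.

0.4335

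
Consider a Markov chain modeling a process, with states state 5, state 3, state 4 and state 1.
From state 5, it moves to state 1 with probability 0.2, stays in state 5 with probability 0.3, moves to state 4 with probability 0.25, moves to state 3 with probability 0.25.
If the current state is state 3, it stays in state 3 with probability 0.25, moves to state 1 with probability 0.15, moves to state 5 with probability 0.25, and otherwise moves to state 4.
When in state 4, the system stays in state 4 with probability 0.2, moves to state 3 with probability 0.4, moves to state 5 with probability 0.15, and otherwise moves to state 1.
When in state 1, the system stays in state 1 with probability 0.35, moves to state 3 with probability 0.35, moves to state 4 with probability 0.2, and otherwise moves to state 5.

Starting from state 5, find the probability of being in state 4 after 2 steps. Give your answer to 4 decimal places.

0.2525

Propagate the distribution vector 2 steps from state 5.
After 0 steps: (1.0000, 0.0000, 0.0000, 0.0000)
After 1 step: (0.3000, 0.2500, 0.2500, 0.2000)
After 2 steps: (0.2100, 0.3075, 0.2525, 0.2300)
P(in state 4 after 2 steps) = 0.2525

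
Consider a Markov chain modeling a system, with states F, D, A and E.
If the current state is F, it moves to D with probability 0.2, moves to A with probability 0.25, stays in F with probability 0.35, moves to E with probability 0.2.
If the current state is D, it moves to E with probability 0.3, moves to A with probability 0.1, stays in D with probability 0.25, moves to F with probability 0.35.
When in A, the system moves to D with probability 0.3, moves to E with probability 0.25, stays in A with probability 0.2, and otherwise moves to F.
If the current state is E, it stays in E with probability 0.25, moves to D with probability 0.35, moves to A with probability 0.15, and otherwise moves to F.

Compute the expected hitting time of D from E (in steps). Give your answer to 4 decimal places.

Let t(s) be the expected number of steps to first reach D from state s, with t(D) = 0. Conditioning on the first step:
t(F) = 1 + 0.35·t(F) + 0.25·t(A) + 0.2·t(E)
t(A) = 1 + 0.25·t(F) + 0.2·t(A) + 0.25·t(E)
t(E) = 1 + 0.25·t(F) + 0.15·t(A) + 0.25·t(E)
Solving: t(F) = 3.9218, t(A) = 3.5208, t(E) = 3.3447.
Expected steps from E to D: 3.3447.

3.3447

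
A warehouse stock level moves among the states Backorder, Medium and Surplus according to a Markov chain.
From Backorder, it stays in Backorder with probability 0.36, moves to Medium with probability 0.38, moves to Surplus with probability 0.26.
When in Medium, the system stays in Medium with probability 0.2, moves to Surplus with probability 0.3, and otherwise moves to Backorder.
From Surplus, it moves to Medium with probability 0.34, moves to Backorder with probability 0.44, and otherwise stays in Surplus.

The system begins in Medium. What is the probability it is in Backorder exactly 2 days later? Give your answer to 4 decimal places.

0.4120

Sum over the intermediate state after 1 day:
P = P(Medium→Backorder)·P(Backorder→Backorder) + P(Medium→Medium)·P(Medium→Backorder) + P(Medium→Surplus)·P(Surplus→Backorder)
  = 0.5×0.36 + 0.2×0.5 + 0.3×0.44
  = 0.1800 + 0.1000 + 0.1320 = 0.4120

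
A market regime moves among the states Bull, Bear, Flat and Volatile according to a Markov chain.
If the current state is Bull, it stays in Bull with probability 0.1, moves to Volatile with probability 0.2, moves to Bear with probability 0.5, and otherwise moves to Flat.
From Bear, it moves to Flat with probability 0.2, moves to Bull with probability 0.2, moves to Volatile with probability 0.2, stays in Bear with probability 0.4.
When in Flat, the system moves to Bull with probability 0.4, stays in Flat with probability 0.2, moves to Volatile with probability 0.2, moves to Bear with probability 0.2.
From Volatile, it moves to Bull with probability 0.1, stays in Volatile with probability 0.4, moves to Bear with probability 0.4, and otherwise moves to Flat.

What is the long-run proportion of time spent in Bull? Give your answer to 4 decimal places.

0.1909

Let the stationary distribution be π with π = πP and π_1 + π_2 + π_3 + π_4 = 1.
π_1 = 0.1·π_1 + 0.2·π_2 + 0.4·π_3 + 0.1·π_4
π_2 = 0.5·π_1 + 0.4·π_2 + 0.2·π_3 + 0.4·π_4
π_3 = 0.2·π_1 + 0.2·π_2 + 0.2·π_3 + 0.1·π_4
Solving with the normalization constraint gives π = (0.1909, 0.3841, 0.1750, 0.2500).
So the stationary probability of Bull is 0.1909.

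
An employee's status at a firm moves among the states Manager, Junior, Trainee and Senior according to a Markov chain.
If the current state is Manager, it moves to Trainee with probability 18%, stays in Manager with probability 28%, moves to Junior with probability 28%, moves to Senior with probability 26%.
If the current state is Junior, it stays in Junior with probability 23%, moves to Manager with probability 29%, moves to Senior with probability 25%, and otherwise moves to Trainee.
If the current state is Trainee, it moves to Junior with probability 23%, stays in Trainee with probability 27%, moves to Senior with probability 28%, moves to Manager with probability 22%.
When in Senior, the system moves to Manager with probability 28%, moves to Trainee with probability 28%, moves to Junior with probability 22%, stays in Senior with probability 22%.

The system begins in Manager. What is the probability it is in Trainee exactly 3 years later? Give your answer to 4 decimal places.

0.2384

Propagate the distribution vector 3 years from Manager.
After 0 years: (1.0000, 0.0000, 0.0000, 0.0000)
After 1 year: (0.2800, 0.2800, 0.1800, 0.2600)
After 2 years: (0.2720, 0.2414, 0.2362, 0.2504)
After 3 years: (0.2682, 0.2411, 0.2384, 0.2523)
P(in Trainee after 3 years) = 0.2384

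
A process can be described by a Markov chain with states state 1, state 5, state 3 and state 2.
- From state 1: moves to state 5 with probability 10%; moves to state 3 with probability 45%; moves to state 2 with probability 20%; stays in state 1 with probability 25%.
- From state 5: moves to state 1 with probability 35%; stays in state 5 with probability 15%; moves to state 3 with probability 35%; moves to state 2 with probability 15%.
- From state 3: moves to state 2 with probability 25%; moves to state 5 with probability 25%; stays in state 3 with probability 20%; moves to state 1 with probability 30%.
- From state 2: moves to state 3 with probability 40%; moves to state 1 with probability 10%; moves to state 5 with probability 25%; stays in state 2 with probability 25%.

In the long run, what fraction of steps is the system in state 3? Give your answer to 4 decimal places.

0.3359

Let the stationary distribution be π with π = πP and π_1 + π_2 + π_3 + π_4 = 1.
π_1 = 0.25·π_1 + 0.35·π_2 + 0.3·π_3 + 0.1·π_4
π_2 = 0.1·π_1 + 0.15·π_2 + 0.25·π_3 + 0.25·π_4
π_3 = 0.45·π_1 + 0.35·π_2 + 0.2·π_3 + 0.4·π_4
Solving with the normalization constraint gives π = (0.2534, 0.1927, 0.3359, 0.2181).
So the stationary probability of state 3 is 0.3359.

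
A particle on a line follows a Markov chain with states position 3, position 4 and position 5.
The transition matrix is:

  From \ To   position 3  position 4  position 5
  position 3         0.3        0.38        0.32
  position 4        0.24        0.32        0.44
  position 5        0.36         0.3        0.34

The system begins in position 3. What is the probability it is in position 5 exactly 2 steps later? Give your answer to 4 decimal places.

Sum over the intermediate state after 1 step:
P = P(position 3→position 3)·P(position 3→position 5) + P(position 3→position 4)·P(position 4→position 5) + P(position 3→position 5)·P(position 5→position 5)
  = 0.3×0.32 + 0.38×0.44 + 0.32×0.34
  = 0.0960 + 0.1672 + 0.1088 = 0.3720

0.3720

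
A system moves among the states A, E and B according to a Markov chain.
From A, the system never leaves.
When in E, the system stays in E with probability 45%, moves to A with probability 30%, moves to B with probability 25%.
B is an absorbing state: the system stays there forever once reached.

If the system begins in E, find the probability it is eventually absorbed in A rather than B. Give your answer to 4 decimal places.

0.5455

Let h(s) be the probability of absorption at A starting from transient state s. Then h(A) = 1 and h(B) = 0. By first-step analysis:
h(E) = 0.3·1 + 0.45·h(E) + 0.25·0
Solving: h(E) = 0.5455.
Starting from E, the probability is 0.5455.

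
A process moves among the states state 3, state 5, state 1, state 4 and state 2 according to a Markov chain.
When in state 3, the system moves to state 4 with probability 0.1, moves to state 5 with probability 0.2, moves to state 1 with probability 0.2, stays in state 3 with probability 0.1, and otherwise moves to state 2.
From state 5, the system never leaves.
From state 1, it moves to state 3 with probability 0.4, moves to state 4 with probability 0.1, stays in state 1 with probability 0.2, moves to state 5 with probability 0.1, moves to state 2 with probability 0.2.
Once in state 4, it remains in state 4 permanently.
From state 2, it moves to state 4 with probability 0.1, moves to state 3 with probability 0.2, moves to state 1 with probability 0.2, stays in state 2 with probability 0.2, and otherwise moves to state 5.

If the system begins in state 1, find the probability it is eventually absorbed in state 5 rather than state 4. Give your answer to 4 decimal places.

Let h(s) be the probability of absorption at state 5 starting from transient state s. Then h(state 5) = 1 and h(state 4) = 0. By first-step analysis:
h(state 3) = 0.1·h(state 3) + 0.2·1 + 0.2·h(state 1) + 0.1·0 + 0.4·h(state 2)
h(state 1) = 0.4·h(state 3) + 0.1·1 + 0.2·h(state 1) + 0.1·0 + 0.2·h(state 2)
h(state 2) = 0.2·h(state 3) + 0.3·1 + 0.2·h(state 1) + 0.1·0 + 0.2·h(state 2)
Solving: h(state 3) = 0.6774, h(state 1) = 0.6398, h(state 2) = 0.7043.
Starting from state 1, the probability is 0.6398.

0.6398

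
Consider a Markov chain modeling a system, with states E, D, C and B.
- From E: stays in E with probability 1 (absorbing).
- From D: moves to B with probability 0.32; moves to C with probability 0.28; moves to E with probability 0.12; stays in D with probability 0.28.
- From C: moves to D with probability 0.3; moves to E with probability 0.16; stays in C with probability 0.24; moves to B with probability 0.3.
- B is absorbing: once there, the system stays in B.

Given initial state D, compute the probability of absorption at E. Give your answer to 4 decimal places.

Let h(s) be the probability of absorption at E starting from transient state s. Then h(E) = 1 and h(B) = 0. By first-step analysis:
h(D) = 0.12·1 + 0.28·h(D) + 0.28·h(C) + 0.32·0
h(C) = 0.16·1 + 0.3·h(D) + 0.24·h(C) + 0.3·0
Solving: h(D) = 0.2936, h(C) = 0.3264.
Starting from D, the probability is 0.2936.

0.2936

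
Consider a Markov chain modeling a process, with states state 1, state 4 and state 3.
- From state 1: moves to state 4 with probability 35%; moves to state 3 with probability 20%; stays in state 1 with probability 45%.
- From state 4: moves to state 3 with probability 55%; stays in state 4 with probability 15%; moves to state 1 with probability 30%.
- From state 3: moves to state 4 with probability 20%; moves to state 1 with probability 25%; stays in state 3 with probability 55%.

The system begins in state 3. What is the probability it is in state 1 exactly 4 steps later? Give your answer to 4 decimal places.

0.3264

Propagate the distribution vector 4 steps from state 3.
After 0 steps: (0.0000, 0.0000, 1.0000)
After 1 step: (0.2500, 0.2000, 0.5500)
After 2 steps: (0.3100, 0.2275, 0.4625)
After 3 steps: (0.3234, 0.2351, 0.4415)
After 4 steps: (0.3264, 0.2368, 0.4368)
P(in state 1 after 4 steps) = 0.3264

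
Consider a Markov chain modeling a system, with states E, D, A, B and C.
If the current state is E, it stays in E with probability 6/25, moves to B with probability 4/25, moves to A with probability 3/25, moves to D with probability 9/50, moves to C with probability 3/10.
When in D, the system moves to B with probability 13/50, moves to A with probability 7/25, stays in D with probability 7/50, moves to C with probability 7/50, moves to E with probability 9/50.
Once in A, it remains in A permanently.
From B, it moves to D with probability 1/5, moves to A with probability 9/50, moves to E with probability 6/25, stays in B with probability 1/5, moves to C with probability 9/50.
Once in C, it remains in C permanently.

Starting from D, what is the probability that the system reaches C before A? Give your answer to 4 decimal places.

Let h(s) be the probability of absorption at C starting from transient state s. Then h(C) = 1 and h(A) = 0. By first-step analysis:
h(E) = 0.24·h(E) + 0.18·h(D) + 0.12·0 + 0.16·h(B) + 0.3·1
h(D) = 0.18·h(E) + 0.14·h(D) + 0.28·0 + 0.26·h(B) + 0.14·1
h(B) = 0.24·h(E) + 0.2·h(D) + 0.18·0 + 0.2·h(B) + 0.18·1
Solving: h(E) = 0.6103, h(D) = 0.4477, h(B) = 0.5200.
Starting from D, the probability is 0.4477.

0.4477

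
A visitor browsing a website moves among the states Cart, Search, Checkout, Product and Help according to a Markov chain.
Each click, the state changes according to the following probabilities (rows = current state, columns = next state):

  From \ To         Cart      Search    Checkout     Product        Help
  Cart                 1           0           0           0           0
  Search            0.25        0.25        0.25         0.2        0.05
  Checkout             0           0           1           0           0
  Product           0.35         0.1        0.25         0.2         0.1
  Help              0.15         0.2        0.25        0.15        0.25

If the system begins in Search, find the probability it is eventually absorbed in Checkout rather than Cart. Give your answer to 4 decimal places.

Let h(s) be the probability of absorption at Checkout starting from transient state s. Then h(Checkout) = 1 and h(Cart) = 0. By first-step analysis:
h(Search) = 0.25·0 + 0.25·h(Search) + 0.25·1 + 0.2·h(Product) + 0.05·h(Help)
h(Product) = 0.35·0 + 0.1·h(Search) + 0.25·1 + 0.2·h(Product) + 0.1·h(Help)
h(Help) = 0.15·0 + 0.2·h(Search) + 0.25·1 + 0.15·h(Product) + 0.25·h(Help)
Solving: h(Search) = 0.4881, h(Product) = 0.4425, h(Help) = 0.5520.
Starting from Search, the probability is 0.4881.

0.4881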